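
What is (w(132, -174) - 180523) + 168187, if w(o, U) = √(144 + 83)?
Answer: -12336 + √227 ≈ -12321.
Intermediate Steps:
w(o, U) = √227
(w(132, -174) - 180523) + 168187 = (√227 - 180523) + 168187 = (-180523 + √227) + 168187 = -12336 + √227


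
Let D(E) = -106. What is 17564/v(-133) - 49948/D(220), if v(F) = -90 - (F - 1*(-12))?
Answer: 1705086/1643 ≈ 1037.8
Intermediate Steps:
v(F) = -102 - F (v(F) = -90 - (F + 12) = -90 - (12 + F) = -90 + (-12 - F) = -102 - F)
17564/v(-133) - 49948/D(220) = 17564/(-102 - 1*(-133)) - 49948/(-106) = 17564/(-102 + 133) - 49948*(-1/106) = 17564/31 + 24974/53 = 1705086/1643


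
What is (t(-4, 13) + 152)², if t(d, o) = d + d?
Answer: 20736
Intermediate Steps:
t(d, o) = 2*d
(t(-4, 13) + 152)² = (2*(-4) + 152)² = (-8 + 152)² = 144² = 20736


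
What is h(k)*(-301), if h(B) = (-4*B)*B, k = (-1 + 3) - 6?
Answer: 19264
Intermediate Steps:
k = -4 (k = 2 - 6 = -4)
h(B) = -4*B²
h(k)*(-301) = -4*(-4)²*(-301) = -4*16*(-301) = -64*(-301) = 19264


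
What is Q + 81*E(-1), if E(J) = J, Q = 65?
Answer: -16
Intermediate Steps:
Q + 81*E(-1) = 65 + 81*(-1) = 65 - 81 = -16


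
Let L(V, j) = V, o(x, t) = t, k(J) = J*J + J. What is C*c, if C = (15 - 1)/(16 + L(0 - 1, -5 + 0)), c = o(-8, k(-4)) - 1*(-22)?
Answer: 476/15 ≈ 31.733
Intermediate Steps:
k(J) = J + J² (k(J) = J² + J = J + J²)
c = 34 (c = -4*(1 - 4) - 1*(-22) = -4*(-3) + 22 = 12 + 22 = 34)
C = 14/15 (C = (15 - 1)/(16 + (0 - 1)) = 14/(16 - 1) = 14/15 ≈ 0.93333)
C*c = (14/15)*34 = 476/15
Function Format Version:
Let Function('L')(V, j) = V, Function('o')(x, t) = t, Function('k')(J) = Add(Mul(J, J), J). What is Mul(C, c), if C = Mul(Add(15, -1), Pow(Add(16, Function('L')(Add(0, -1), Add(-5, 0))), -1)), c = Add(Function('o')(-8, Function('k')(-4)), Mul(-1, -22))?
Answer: Rational(476, 15) ≈ 31.733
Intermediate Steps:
Function('k')(J) = Add(J, Pow(J, 2)) (Function('k')(J) = Add(Pow(J, 2), J) = Add(J, Pow(J, 2)))
c = 34 (c = Add(Mul(-4, Add(1, -4)), Mul(-1, -22)) = Add(Mul(-4, -3), 22) = Add(12, 22) = 34)
C = Rational(14, 15) (C = Mul(Add(15, -1), Pow(Add(16, Add(0, -1)), -1)) = Mul(14, Pow(Add(16, -1), -1)) = Mul(14, Pow(15, -1)) = Mul(14, Rational(1, 15)) = Rational(14, 15) ≈ 0.93333)
Mul(C, c) = Mul(Rational(14, 15), 34) = Rational(476, 15)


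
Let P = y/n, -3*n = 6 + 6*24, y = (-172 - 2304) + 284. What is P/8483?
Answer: 1096/212075 ≈ 0.0051680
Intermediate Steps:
y = -2192 (y = -2476 + 284 = -2192)
n = -50 (n = -(6 + 6*24)/3 = -(6 + 144)/3 = -⅓*150 = -50)
P = 1096/25 (P = -2192/(-50) = -2192*(-1/50) = 1096/25 ≈ 43.840)
P/8483 = (1096/25)/8483 = (1096/25)*(1/8483) = 1096/212075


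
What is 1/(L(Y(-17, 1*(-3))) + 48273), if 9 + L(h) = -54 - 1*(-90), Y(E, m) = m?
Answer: 1/48300 ≈ 2.0704e-5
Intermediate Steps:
L(h) = 27 (L(h) = -9 + (-54 - 1*(-90)) = -9 + (-54 + 90) = -9 + 36 = 27)
1/(L(Y(-17, 1*(-3))) + 48273) = 1/(27 + 48273) = 1/48300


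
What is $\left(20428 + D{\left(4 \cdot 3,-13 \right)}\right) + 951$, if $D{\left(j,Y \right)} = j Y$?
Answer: $21223$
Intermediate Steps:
$D{\left(j,Y \right)} = Y j$
$\left(20428 + D{\left(4 \cdot 3,-13 \right)}\right) + 951 = \left(20428 - 13 \cdot 4 \cdot 3\right) + 951 = \left(20428 - 156\right) + 951 = 20272 + 951 = 21223$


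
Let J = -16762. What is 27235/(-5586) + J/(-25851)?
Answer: -29067593/6876366 ≈ -4.2272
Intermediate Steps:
27235/(-5586) + J/(-25851) = 27235/(-5586) - 16762/(-25851) = 27235*(-1/5586) - 16762*(-1/25851) = -27235/5586 + 16762/25851 = -29067593/6876366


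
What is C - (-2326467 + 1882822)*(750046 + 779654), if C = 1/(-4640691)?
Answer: 3149375972995741499/4640691 ≈ 6.7864e+11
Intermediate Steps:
C = -1/4640691 ≈ -2.1549e-7
C - (-2326467 + 1882822)*(750046 + 779654) = -1/4640691 - (-2326467 + 1882822)*(750046 + 779654) = -1/4640691 - (-443645)*1529700 = -1/4640691 - 1*(-678643756500) = -1/4640691 + 678643756500 = 3149375972995741499/4640691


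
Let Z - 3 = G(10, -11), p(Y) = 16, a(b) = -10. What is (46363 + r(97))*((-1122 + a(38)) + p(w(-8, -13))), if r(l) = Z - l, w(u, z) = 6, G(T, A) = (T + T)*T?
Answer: -51859404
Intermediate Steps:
G(T, A) = 2*T**2 (G(T, A) = (2*T)*T = 2*T**2)
Z = 203 (Z = 3 + 2*10**2 = 3 + 2*100 = 3 + 200 = 203)
r(l) = 203 - l
(46363 + r(97))*((-1122 + a(38)) + p(w(-8, -13))) = (46363 + (203 - 1*97))*((-1122 - 10) + 16) = (46363 + (203 - 97))*(-1132 + 16) = (46363 + 106)*(-1116) = 46469*(-1116) = -51859404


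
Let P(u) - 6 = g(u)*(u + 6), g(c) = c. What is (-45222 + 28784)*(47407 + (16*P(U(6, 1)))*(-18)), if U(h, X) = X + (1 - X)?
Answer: -717732394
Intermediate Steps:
U(h, X) = 1
P(u) = 6 + u*(6 + u) (P(u) = 6 + u*(u + 6) = 6 + u*(6 + u))
(-45222 + 28784)*(47407 + (16*P(U(6, 1)))*(-18)) = (-45222 + 28784)*(47407 + (16*(6 + 1² + 6*1))*(-18)) = -16438*(47407 + (16*(6 + 1 + 6))*(-18)) = -16438*(47407 + (16*13)*(-18)) = -16438*(47407 + 208*(-18)) = -16438*(47407 - 3744) = -16438*43663 = -717732394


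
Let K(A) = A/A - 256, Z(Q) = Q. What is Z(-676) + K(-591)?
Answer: -931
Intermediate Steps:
K(A) = -255 (K(A) = 1 - 256 = -255)
Z(-676) + K(-591) = -676 - 255 = -931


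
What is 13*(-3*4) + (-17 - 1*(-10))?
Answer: -163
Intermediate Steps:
13*(-3*4) + (-17 - 1*(-10)) = 13*(-12) + (-17 + 10) = -156 - 7 = -163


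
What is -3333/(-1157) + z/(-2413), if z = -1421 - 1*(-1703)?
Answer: 7716255/2791841 ≈ 2.7639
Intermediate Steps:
z = 282 (z = -1421 + 1703 = 282)
-3333/(-1157) + z/(-2413) = -3333/(-1157) + 282/(-2413) = -3333*(-1/1157) + 282*(-1/2413) = 3333/1157 - 282/2413 = 7716255/2791841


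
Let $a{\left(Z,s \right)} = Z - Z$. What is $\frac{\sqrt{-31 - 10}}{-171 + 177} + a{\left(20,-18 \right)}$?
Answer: $\frac{i \sqrt{41}}{6} \approx 1.0672 i$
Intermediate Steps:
$a{\left(Z,s \right)} = 0$
$\frac{\sqrt{-31 - 10}}{-171 + 177} + a{\left(20,-18 \right)} = \frac{\sqrt{-31 - 10}}{-171 + 177} + 0 = \frac{\sqrt{-41}}{6} + 0 = \frac{i \sqrt{41}}{6} + 0 = \frac{i \sqrt{41}}{6}$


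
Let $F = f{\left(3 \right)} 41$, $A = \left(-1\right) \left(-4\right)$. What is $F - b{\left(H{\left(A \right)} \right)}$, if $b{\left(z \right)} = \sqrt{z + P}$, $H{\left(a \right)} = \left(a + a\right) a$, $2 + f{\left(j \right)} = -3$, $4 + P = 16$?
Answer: $-205 - 2 \sqrt{11} \approx -211.63$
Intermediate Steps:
$P = 12$ ($P = -4 + 16 = 12$)
$f{\left(j \right)} = -5$ ($f{\left(j \right)} = -2 - 3 = -5$)
$A = 4$
$H{\left(a \right)} = 2 a^{2}$ ($H{\left(a \right)} = 2 a a = 2 a^{2}$)
$b{\left(z \right)} = \sqrt{12 + z}$ ($b{\left(z \right)} = \sqrt{z + 12} = \sqrt{12 + z}$)
$F = -205$ ($F = \left(-5\right) 41 = -205$)
$F - b{\left(H{\left(A \right)} \right)} = -205 - \sqrt{12 + 2 \cdot 4^{2}} = -205 - \sqrt{12 + 2 \cdot 16} = -205 - \sqrt{12 + 32} = -205 - \sqrt{44} = -205 - 2 \sqrt{11}$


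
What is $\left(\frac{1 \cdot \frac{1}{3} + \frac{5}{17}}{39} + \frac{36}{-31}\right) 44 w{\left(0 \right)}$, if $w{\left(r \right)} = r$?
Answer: $0$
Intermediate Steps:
$\left(\frac{1 \cdot \frac{1}{3} + \frac{5}{17}}{39} + \frac{36}{-31}\right) 44 w{\left(0 \right)} = \left(\frac{1 \cdot \frac{1}{3} + \frac{5}{17}}{39} + \frac{36}{-31}\right) 44 \cdot 0 = \left(\left(1 \cdot \frac{1}{3} + 5 \cdot \frac{1}{17}\right) \frac{1}{39} + 36 \left(- \frac{1}{31}\right)\right) 44 \cdot 0 = \left(\left(\frac{1}{3} + \frac{5}{17}\right) \frac{1}{39} - \frac{36}{31}\right) 44 \cdot 0 = \left(\frac{32}{51} \cdot \frac{1}{39} - \frac{36}{31}\right) 44 \cdot 0 = \left(\frac{32}{1989} - \frac{36}{31}\right) 44 \cdot 0 = \left(- \frac{70612}{61659}\right) 44 \cdot 0 = \left(- \frac{3106928}{61659}\right) 0 = 0$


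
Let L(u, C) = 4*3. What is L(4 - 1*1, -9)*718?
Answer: 8616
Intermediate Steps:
L(u, C) = 12
L(4 - 1*1, -9)*718 = 12*718 = 8616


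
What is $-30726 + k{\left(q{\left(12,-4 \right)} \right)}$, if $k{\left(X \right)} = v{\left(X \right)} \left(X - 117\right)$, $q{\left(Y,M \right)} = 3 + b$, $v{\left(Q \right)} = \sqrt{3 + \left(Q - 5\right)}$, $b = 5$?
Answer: $-30726 - 109 \sqrt{6} \approx -30993.0$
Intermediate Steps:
$v{\left(Q \right)} = \sqrt{-2 + Q}$ ($v{\left(Q \right)} = \sqrt{3 + \left(-5 + Q\right)} = \sqrt{-2 + Q}$)
$q{\left(Y,M \right)} = 8$ ($q{\left(Y,M \right)} = 3 + 5 = 8$)
$k{\left(X \right)} = \sqrt{-2 + X} \left(-117 + X\right)$ ($k{\left(X \right)} = \sqrt{-2 + X} \left(X - 117\right) = \sqrt{-2 + X} \left(-117 + X\right)$)
$-30726 + k{\left(q{\left(12,-4 \right)} \right)} = -30726 + \sqrt{-2 + 8} \left(-117 + 8\right) = -30726 + \sqrt{6} \left(-109\right) = -30726 - 109 \sqrt{6}$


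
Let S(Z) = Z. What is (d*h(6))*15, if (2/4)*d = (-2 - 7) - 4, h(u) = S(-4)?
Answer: 1560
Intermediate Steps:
h(u) = -4
d = -26 (d = 2*((-2 - 7) - 4) = 2*(-9 - 4) = 2*(-13) = -26)
(d*h(6))*15 = -26*(-4)*15 = 104*15 = 1560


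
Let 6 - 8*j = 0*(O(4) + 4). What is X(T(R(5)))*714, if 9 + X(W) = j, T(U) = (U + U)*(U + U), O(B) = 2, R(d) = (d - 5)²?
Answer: -11781/2 ≈ -5890.5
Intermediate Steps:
R(d) = (-5 + d)²
T(U) = 4*U² (T(U) = (2*U)*(2*U) = 4*U²)
j = ¾ (j = ¾ - 0*(2 + 4) = ¾ - 0*6 = ¾ - ⅛*0 = ¾ + 0 = ¾ ≈ 0.75000)
X(W) = -33/4 (X(W) = -9 + ¾ = -33/4)
X(T(R(5)))*714 = -33/4*714 = -11781/2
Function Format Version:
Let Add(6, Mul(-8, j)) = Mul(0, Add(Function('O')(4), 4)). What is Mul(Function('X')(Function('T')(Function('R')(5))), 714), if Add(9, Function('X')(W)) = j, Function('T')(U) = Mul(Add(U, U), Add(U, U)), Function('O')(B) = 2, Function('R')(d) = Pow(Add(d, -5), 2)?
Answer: Rational(-11781, 2) ≈ -5890.5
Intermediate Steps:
Function('R')(d) = Pow(Add(-5, d), 2)
Function('T')(U) = Mul(4, Pow(U, 2)) (Function('T')(U) = Mul(Mul(2, U), Mul(2, U)) = Mul(4, Pow(U, 2)))
j = Rational(3, 4) (j = Add(Rational(3, 4), Mul(Rational(-1, 8), Mul(0, Add(2, 4)))) = Add(Rational(3, 4), Mul(Rational(-1, 8), Mul(0, 6))) = Add(Rational(3, 4), Mul(Rational(-1, 8), 0)) = Add(Rational(3, 4), 0) = Rational(3, 4) ≈ 0.75000)
Function('X')(W) = Rational(-33, 4) (Function('X')(W) = Add(-9, Rational(3, 4)) = Rational(-33, 4))
Mul(Function('X')(Function('T')(Function('R')(5))), 714) = Mul(Rational(-33, 4), 714) = Rational(-11781, 2)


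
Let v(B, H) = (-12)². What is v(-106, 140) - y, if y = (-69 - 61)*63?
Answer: 8334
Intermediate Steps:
v(B, H) = 144
y = -8190 (y = -130*63 = -8190)
v(-106, 140) - y = 144 - 1*(-8190) = 144 + 8190 = 8334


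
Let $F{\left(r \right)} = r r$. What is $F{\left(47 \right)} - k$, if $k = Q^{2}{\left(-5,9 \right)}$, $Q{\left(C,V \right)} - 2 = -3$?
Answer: $2208$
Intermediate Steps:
$Q{\left(C,V \right)} = -1$ ($Q{\left(C,V \right)} = 2 - 3 = -1$)
$F{\left(r \right)} = r^{2}$
$k = 1$ ($k = \left(-1\right)^{2} = 1$)
$F{\left(47 \right)} - k = 47^{2} - 1 = 2209 - 1 = 2208$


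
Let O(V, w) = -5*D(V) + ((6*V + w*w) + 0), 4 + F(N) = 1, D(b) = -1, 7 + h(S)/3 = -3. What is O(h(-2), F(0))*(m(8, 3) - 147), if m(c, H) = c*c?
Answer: 13778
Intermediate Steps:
h(S) = -30 (h(S) = -21 + 3*(-3) = -21 - 9 = -30)
F(N) = -3 (F(N) = -4 + 1 = -3)
m(c, H) = c²
O(V, w) = 5 + w² + 6*V (O(V, w) = -5*(-1) + ((6*V + w*w) + 0) = 5 + ((6*V + w²) + 0) = 5 + ((w² + 6*V) + 0) = 5 + (w² + 6*V) = 5 + w² + 6*V)
O(h(-2), F(0))*(m(8, 3) - 147) = (5 + (-3)² + 6*(-30))*(8² - 147) = (5 + 9 - 180)*(64 - 147) = -166*(-83) = 13778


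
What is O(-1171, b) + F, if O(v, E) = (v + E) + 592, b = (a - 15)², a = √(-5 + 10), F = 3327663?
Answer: 3327314 - 30*√5 ≈ 3.3272e+6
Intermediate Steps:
a = √5 ≈ 2.2361
b = (-15 + √5)² (b = (√5 - 15)² = (-15 + √5)² ≈ 162.92)
O(v, E) = 592 + E + v (O(v, E) = (E + v) + 592 = 592 + E + v)
O(-1171, b) + F = (592 + (15 - √5)² - 1171) + 3327663 = (-579 + (15 - √5)²) + 3327663 = 3327084 + (15 - √5)²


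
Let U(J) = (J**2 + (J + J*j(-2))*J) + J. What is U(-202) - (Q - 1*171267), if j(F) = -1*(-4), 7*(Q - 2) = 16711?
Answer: 2894498/7 ≈ 4.1350e+5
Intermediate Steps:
Q = 16725/7 (Q = 2 + (1/7)*16711 = 2 + 16711/7 = 16725/7 ≈ 2389.3)
j(F) = 4
U(J) = J + 6*J**2 (U(J) = (J**2 + (J + J*4)*J) + J = (J**2 + (J + 4*J)*J) + J = (J**2 + (5*J)*J) + J = (J**2 + 5*J**2) + J = 6*J**2 + J = J + 6*J**2)
U(-202) - (Q - 1*171267) = -202*(1 + 6*(-202)) - (16725/7 - 1*171267) = -202*(1 - 1212) - (16725/7 - 171267) = -202*(-1211) - 1*(-1182144/7) = 244622 + 1182144/7 = 2894498/7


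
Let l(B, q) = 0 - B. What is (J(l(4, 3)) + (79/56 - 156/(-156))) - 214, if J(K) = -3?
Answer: -12017/56 ≈ -214.59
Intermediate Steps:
l(B, q) = -B
(J(l(4, 3)) + (79/56 - 156/(-156))) - 214 = (-3 + (79/56 - 156/(-156))) - 214 = (-3 + (79*(1/56) - 156*(-1/156))) - 214 = (-3 + (79/56 + 1)) - 214 = (-3 + 135/56) - 214 = -33/56 - 214 = -12017/56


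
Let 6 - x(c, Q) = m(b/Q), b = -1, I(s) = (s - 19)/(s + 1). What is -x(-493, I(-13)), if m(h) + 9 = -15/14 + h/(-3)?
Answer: -893/56 ≈ -15.946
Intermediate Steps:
I(s) = (-19 + s)/(1 + s)
m(h) = -141/14 - h/3 (m(h) = -9 + (-15/14 + h/(-3)) = -9 + (-15*1/14 + h*(-⅓)) = -9 + (-15/14 - h/3) = -141/14 - h/3)
x(c, Q) = 225/14 - 1/(3*Q) (x(c, Q) = 6 - (-141/14 - (-1)/(3*Q)) = 6 - (-141/14 + 1/(3*Q)) = 6 + (141/14 - 1/(3*Q)) = 225/14 - 1/(3*Q))
-x(-493, I(-13)) = -(-14 + 675*((-19 - 13)/(1 - 13)))/(42*((-19 - 13)/(1 - 13))) = -(-14 + 675*(-32/(-12)))/(42*(-32/(-12))) = -(-14 + 675*(-1/12*(-32)))/(42*((-1/12*(-32)))) = -(-14 + 675*(8/3))/(42*8/3) = -3*(-14 + 1800)/(42*8) = -3*1786/(42*8) = -1*893/56 = -893/56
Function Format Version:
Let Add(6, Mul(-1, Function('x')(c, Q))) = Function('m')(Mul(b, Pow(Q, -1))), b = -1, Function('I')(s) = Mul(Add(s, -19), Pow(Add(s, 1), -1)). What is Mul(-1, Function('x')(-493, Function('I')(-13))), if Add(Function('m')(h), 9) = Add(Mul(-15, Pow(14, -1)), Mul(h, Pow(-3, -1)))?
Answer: Rational(-893, 56) ≈ -15.946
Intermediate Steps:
Function('I')(s) = Mul(Pow(Add(1, s), -1), Add(-19, s)) (Function('I')(s) = Mul(Add(-19, s), Pow(Add(1, s), -1)) = Mul(Pow(Add(1, s), -1), Add(-19, s)))
Function('m')(h) = Add(Rational(-141, 14), Mul(Rational(-1, 3), h)) (Function('m')(h) = Add(-9, Add(Mul(-15, Pow(14, -1)), Mul(h, Pow(-3, -1)))) = Add(-9, Add(Mul(-15, Rational(1, 14)), Mul(h, Rational(-1, 3)))) = Add(-9, Add(Rational(-15, 14), Mul(Rational(-1, 3), h))) = Add(Rational(-141, 14), Mul(Rational(-1, 3), h)))
Function('x')(c, Q) = Add(Rational(225, 14), Mul(Rational(-1, 3), Pow(Q, -1))) (Function('x')(c, Q) = Add(6, Mul(-1, Add(Rational(-141, 14), Mul(Rational(-1, 3), Mul(-1, Pow(Q, -1)))))) = Add(6, Mul(-1, Add(Rational(-141, 14), Mul(Rational(1, 3), Pow(Q, -1))))) = Add(6, Add(Rational(141, 14), Mul(Rational(-1, 3), Pow(Q, -1)))) = Add(Rational(225, 14), Mul(Rational(-1, 3), Pow(Q, -1))))
Mul(-1, Function('x')(-493, Function('I')(-13))) = Mul(-1, Mul(Rational(1, 42), Pow(Mul(Pow(Add(1, -13), -1), Add(-19, -13)), -1), Add(-14, Mul(675, Mul(Pow(Add(1, -13), -1), Add(-19, -13)))))) = Mul(-1, Mul(Rational(1, 42), Pow(Mul(Pow(-12, -1), -32), -1), Add(-14, Mul(675, Mul(Pow(-12, -1), -32))))) = Mul(-1, Mul(Rational(1, 42), Pow(Mul(Rational(-1, 12), -32), -1), Add(-14, Mul(675, Mul(Rational(-1, 12), -32))))) = Mul(-1, Mul(Rational(1, 42), Pow(Rational(8, 3), -1), Add(-14, Mul(675, Rational(8, 3))))) = Mul(-1, Mul(Rational(1, 42), Rational(3, 8), Add(-14, 1800))) = Mul(-1, Mul(Rational(1, 42), Rational(3, 8), 1786)) = Mul(-1, Rational(893, 56)) = Rational(-893, 56)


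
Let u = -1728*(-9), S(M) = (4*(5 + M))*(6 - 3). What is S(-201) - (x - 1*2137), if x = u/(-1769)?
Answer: -364783/1769 ≈ -206.21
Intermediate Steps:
S(M) = 60 + 12*M (S(M) = (20 + 4*M)*3 = 60 + 12*M)
u = 15552
x = -15552/1769 (x = 15552/(-1769) = 15552*(-1/1769) = -15552/1769 ≈ -8.7914)
S(-201) - (x - 1*2137) = (60 + 12*(-201)) - (-15552/1769 - 1*2137) = (60 - 2412) - (-15552/1769 - 2137) = -2352 - 1*(-3795905/1769) = -2352 + 3795905/1769 = -364783/1769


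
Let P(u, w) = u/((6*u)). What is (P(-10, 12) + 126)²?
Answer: 573049/36 ≈ 15918.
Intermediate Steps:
P(u, w) = ⅙ (P(u, w) = u*(1/(6*u)) = ⅙)
(P(-10, 12) + 126)² = (⅙ + 126)² = (757/6)² = 573049/36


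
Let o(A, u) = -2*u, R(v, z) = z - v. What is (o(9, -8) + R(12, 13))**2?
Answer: 289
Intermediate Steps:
(o(9, -8) + R(12, 13))**2 = (-2*(-8) + (13 - 1*12))**2 = (16 + (13 - 12))**2 = (16 + 1)**2 = 17**2 = 289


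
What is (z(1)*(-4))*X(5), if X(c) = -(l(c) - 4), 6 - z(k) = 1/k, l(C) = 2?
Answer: -40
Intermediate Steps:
z(k) = 6 - 1/k
X(c) = 2 (X(c) = -(2 - 4) = -1*(-2) = 2)
(z(1)*(-4))*X(5) = ((6 - 1/1)*(-4))*2 = ((6 - 1*1)*(-4))*2 = ((6 - 1)*(-4))*2 = (5*(-4))*2 = -20*2 = -40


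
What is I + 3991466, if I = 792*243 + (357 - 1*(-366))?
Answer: 4184645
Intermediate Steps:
I = 193179 (I = 192456 + (357 + 366) = 192456 + 723 = 193179)
I + 3991466 = 193179 + 3991466 = 4184645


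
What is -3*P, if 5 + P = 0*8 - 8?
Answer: 39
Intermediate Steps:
P = -13 (P = -5 + (0*8 - 8) = -5 + (0 - 8) = -5 - 8 = -13)
-3*P = -3*(-13) = 39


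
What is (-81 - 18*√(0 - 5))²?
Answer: 4941 + 2916*I*√5 ≈ 4941.0 + 6520.4*I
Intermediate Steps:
(-81 - 18*√(0 - 5))² = (-81 - 18*I*√5)²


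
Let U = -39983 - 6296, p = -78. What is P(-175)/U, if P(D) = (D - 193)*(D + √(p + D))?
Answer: -64400/46279 + 368*I*√253/46279 ≈ -1.3916 + 0.12648*I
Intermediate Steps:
P(D) = (-193 + D)*(D + √(-78 + D)) (P(D) = (D - 193)*(D + √(-78 + D)) = (-193 + D)*(D + √(-78 + D)))
U = -46279
P(-175)/U = ((-175)² - 193*(-175) - 193*√(-78 - 175) - 175*√(-78 - 175))/(-46279) = (30625 + 33775 - 193*I*√253 - 175*I*√253)*(-1/46279) = (64400 - 368*I*√253)*(-1/46279) = -64400/46279 + 368*I*√253/46279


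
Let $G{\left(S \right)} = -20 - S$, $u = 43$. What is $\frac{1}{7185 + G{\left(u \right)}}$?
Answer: $\frac{1}{7122} \approx 0.00014041$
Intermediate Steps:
$\frac{1}{7185 + G{\left(u \right)}} = \frac{1}{7185 - 63} = \frac{1}{7122}$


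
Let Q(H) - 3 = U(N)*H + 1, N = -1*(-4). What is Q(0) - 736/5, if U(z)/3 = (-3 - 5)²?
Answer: -716/5 ≈ -143.20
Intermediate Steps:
N = 4
U(z) = 192 (U(z) = 3*(-3 - 5)² = 3*(-8)² = 3*64 = 192)
Q(H) = 4 + 192*H (Q(H) = 3 + (192*H + 1) = 3 + (1 + 192*H) = 4 + 192*H)
Q(0) - 736/5 = (4 + 192*0) - 736/5 = (4 + 0) - 736/5 = 4 - 23*32/5 = 4 - 736/5 = -716/5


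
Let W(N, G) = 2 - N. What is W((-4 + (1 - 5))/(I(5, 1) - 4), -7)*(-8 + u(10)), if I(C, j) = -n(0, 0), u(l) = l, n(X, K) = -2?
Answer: -4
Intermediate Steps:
I(C, j) = 2 (I(C, j) = -1*(-2) = 2)
W((-4 + (1 - 5))/(I(5, 1) - 4), -7)*(-8 + u(10)) = (2 - (-4 + (1 - 5))/(2 - 4))*(-8 + 10) = (2 - (-4 - 4)/(-2))*2 = (2 - (-8)*(-1)/2)*2 = (2 - 1*4)*2 = (2 - 4)*2 = -2*2 = -4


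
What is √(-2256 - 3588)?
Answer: 2*I*√1461 ≈ 76.446*I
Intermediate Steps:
√(-2256 - 3588) = √(-5844) = 2*I*√1461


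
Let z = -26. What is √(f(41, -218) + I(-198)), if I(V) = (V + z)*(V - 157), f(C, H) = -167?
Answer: 3*√8817 ≈ 281.70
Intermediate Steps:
I(V) = (-157 + V)*(-26 + V) (I(V) = (V - 26)*(V - 157) = (-26 + V)*(-157 + V) = (-157 + V)*(-26 + V))
√(f(41, -218) + I(-198)) = √(-167 + (4082 + (-198)² - 183*(-198))) = √(-167 + (4082 + 39204 + 36234)) = √(-167 + 79520) = √79353 = 3*√8817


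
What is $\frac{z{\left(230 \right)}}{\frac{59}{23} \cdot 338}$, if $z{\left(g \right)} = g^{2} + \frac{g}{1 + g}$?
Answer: $\frac{10810115}{177177} \approx 61.013$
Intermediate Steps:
$z{\left(g \right)} = g^{2} + \frac{g}{1 + g}$
$\frac{z{\left(230 \right)}}{\frac{59}{23} \cdot 338} = \frac{230 \frac{1}{1 + 230} \left(1 + 230 + 230^{2}\right)}{\frac{59}{23} \cdot 338} = \frac{230 \cdot \frac{1}{231} \left(1 + 230 + 52900\right)}{59 \cdot \frac{1}{23} \cdot 338} = \frac{230 \cdot \frac{1}{231} \cdot 53131}{\frac{59}{23} \cdot 338} = \frac{12220130}{231 \cdot \frac{19942}{23}} = \frac{12220130}{231} \cdot \frac{23}{19942} = \frac{10810115}{177177}$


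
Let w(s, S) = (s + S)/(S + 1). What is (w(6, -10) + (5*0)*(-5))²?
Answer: 16/81 ≈ 0.19753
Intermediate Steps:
w(s, S) = (S + s)/(1 + S)
(w(6, -10) + (5*0)*(-5))² = ((-10 + 6)/(1 - 10) + (5*0)*(-5))² = (-4/(-9) + 0*(-5))² = (-⅑*(-4) + 0)² = (4/9 + 0)² = (4/9)² = 16/81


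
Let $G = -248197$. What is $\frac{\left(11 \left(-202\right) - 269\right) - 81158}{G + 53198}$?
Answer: $\frac{83649}{194999} \approx 0.42897$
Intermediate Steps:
$\frac{\left(11 \left(-202\right) - 269\right) - 81158}{G + 53198} = \frac{\left(11 \left(-202\right) - 269\right) - 81158}{-248197 + 53198} = \frac{\left(-2222 - 269\right) - 81158}{-194999} = \left(-2491 - 81158\right) \left(- \frac{1}{194999}\right) = \left(-83649\right) \left(- \frac{1}{194999}\right) = \frac{83649}{194999}$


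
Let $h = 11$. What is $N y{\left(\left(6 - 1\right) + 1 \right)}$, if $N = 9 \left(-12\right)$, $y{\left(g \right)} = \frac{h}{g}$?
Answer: $-198$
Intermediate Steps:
$y{\left(g \right)} = \frac{11}{g}$
$N = -108$
$N y{\left(\left(6 - 1\right) + 1 \right)} = - 108 \frac{11}{\left(6 - 1\right) + 1} = - 108 \frac{11}{5 + 1} = - 108 \cdot \frac{11}{6} = - 108 \cdot 11 \cdot \frac{1}{6} = \left(-108\right) \frac{11}{6} = -198$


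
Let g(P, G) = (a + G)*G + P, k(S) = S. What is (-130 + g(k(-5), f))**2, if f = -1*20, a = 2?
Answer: 50625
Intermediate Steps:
f = -20
g(P, G) = P + G*(2 + G) (g(P, G) = (2 + G)*G + P = G*(2 + G) + P = P + G*(2 + G))
(-130 + g(k(-5), f))**2 = (-130 + (-5 + (-20)**2 + 2*(-20)))**2 = (-130 + (-5 + 400 - 40))**2 = (-130 + 355)**2 = 225**2 = 50625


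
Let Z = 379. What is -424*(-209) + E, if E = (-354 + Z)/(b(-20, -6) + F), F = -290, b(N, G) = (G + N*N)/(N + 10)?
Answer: 145950427/1647 ≈ 88616.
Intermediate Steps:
b(N, G) = (G + N²)/(10 + N)
E = -125/1647 (E = (-354 + 379)/((-6 + (-20)²)/(10 - 20) - 290) = 25/((-6 + 400)/(-10) - 290) = 25/(-⅒*394 - 290) = 25/(-197/5 - 290) = 25/(-1647/5) = 25*(-5/1647) = -125/1647 ≈ -0.075896)
-424*(-209) + E = -424*(-209) - 125/1647 = 88616 - 125/1647 = 145950427/1647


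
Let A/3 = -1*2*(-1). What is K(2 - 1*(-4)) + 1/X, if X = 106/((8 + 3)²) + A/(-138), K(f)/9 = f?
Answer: 127901/2317 ≈ 55.201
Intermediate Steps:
K(f) = 9*f
A = 6 (A = 3*(-1*2*(-1)) = 3*(-2*(-1)) = 3*2 = 6)
X = 2317/2783 (X = 106/((8 + 3)²) + 6/(-138) = 106/(11²) + 6*(-1/138) = 106/121 - 1/23 = 2317/2783 ≈ 0.83255)
K(2 - 1*(-4)) + 1/X = 9*(2 - 1*(-4)) + 1/(2317/2783) = 9*(2 + 4) + 2783/2317 = 9*6 + 2783/2317 = 54 + 2783/2317 = 127901/2317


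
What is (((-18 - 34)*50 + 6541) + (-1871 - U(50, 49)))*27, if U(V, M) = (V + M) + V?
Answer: 51867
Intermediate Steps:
U(V, M) = M + 2*V (U(V, M) = (M + V) + V = M + 2*V)
(((-18 - 34)*50 + 6541) + (-1871 - U(50, 49)))*27 = (((-18 - 34)*50 + 6541) + (-1871 - (49 + 2*50)))*27 = ((-52*50 + 6541) + (-1871 - (49 + 100)))*27 = ((-2600 + 6541) + (-1871 - 1*149))*27 = (3941 + (-1871 - 149))*27 = (3941 - 2020)*27 = 1921*27 = 51867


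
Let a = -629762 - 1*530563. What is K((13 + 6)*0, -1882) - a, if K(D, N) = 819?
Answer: 1161144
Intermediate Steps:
a = -1160325 (a = -629762 - 530563 = -1160325)
K((13 + 6)*0, -1882) - a = 819 - 1*(-1160325) = 819 + 1160325 = 1161144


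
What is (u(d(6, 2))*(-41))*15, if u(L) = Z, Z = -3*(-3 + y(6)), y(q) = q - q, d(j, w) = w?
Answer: -5535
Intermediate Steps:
y(q) = 0
Z = 9 (Z = -3*(-3 + 0) = -3*(-3) = 9)
u(L) = 9
(u(d(6, 2))*(-41))*15 = (9*(-41))*15 = -369*15 = -5535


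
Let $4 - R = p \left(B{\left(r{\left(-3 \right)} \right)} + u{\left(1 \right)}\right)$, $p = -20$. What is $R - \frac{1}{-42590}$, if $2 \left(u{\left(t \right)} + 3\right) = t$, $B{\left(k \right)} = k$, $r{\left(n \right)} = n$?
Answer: $- \frac{4514539}{42590} \approx -106.0$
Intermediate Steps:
$u{\left(t \right)} = -3 + \frac{t}{2}$
$R = -106$ ($R = 4 - - 20 \left(-3 + \left(-3 + \frac{1}{2} \cdot 1\right)\right) = 4 - - 20 \left(-3 + \left(-3 + \frac{1}{2}\right)\right) = 4 - - 20 \left(-3 - \frac{5}{2}\right) = 4 - \left(-20\right) \left(- \frac{11}{2}\right) = 4 - 110 = -106$)
$R - \frac{1}{-42590} = -106 - \frac{1}{-42590} = -106 - - \frac{1}{42590} = -106 + \frac{1}{42590} = - \frac{4514539}{42590}$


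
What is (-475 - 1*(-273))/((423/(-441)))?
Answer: 9898/47 ≈ 210.60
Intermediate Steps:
(-475 - 1*(-273))/((423/(-441))) = (-475 + 273)/((423*(-1/441))) = -202/(-47/49) = -202*(-49/47) = 9898/47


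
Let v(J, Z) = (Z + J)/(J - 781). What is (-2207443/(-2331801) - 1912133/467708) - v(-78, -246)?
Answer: -3296525173476643/936827102630772 ≈ -3.5188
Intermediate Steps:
v(J, Z) = (J + Z)/(-781 + J)
(-2207443/(-2331801) - 1912133/467708) - v(-78, -246) = (-2207443/(-2331801) - 1912133/467708) - (-78 - 246)/(-781 - 78) = (-2207443*(-1/2331801) - 1912133*1/467708) - (-324)/(-859) = (2207443/2331801 - 1912133/467708) - (-1)*(-324)/859 = -3426274890889/1090601982108 - 1*324/859 = -3426274890889/1090601982108 - 324/859 = -3296525173476643/936827102630772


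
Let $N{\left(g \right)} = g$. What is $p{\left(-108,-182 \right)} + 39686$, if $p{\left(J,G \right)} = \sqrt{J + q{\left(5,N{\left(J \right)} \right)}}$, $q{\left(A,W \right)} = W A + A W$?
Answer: $39686 + 6 i \sqrt{33} \approx 39686.0 + 34.467 i$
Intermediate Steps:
$q{\left(A,W \right)} = 2 A W$ ($q{\left(A,W \right)} = A W + A W = 2 A W$)
$p{\left(J,G \right)} = \sqrt{11} \sqrt{J}$ ($p{\left(J,G \right)} = \sqrt{J + 2 \cdot 5 J} = \sqrt{J + 10 J} = \sqrt{11 J} = \sqrt{11} \sqrt{J}$)
$p{\left(-108,-182 \right)} + 39686 = \sqrt{11} \sqrt{-108} + 39686 = \sqrt{11} \cdot 6 i \sqrt{3} + 39686 = 6 i \sqrt{33} + 39686 = 39686 + 6 i \sqrt{33}$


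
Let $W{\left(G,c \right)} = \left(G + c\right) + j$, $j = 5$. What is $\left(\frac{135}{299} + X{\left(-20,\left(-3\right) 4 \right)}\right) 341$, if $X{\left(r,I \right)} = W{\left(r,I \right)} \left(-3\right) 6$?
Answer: $\frac{49598109}{299} \approx 1.6588 \cdot 10^{5}$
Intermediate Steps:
$W{\left(G,c \right)} = 5 + G + c$ ($W{\left(G,c \right)} = \left(G + c\right) + 5 = 5 + G + c$)
$X{\left(r,I \right)} = -90 - 18 I - 18 r$ ($X{\left(r,I \right)} = \left(5 + r + I\right) \left(-3\right) 6 = \left(5 + I + r\right) \left(-3\right) 6 = \left(-15 - 3 I - 3 r\right) 6 = -90 - 18 I - 18 r$)
$\left(\frac{135}{299} + X{\left(-20,\left(-3\right) 4 \right)}\right) 341 = \left(\frac{135}{299} - \left(-270 + 18 \left(-3\right) 4\right)\right) 341 = \left(135 \cdot \frac{1}{299} - -486\right) 341 = \left(\frac{135}{299} + \left(-90 + 216 + 360\right)\right) 341 = \left(\frac{135}{299} + 486\right) 341 = \frac{145449}{299} \cdot 341 = \frac{49598109}{299}$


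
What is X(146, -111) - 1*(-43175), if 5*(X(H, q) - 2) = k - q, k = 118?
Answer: 216114/5 ≈ 43223.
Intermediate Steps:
X(H, q) = 128/5 - q/5 (X(H, q) = 2 + (118 - q)/5 = 2 + (118/5 - q/5) = 128/5 - q/5)
X(146, -111) - 1*(-43175) = (128/5 - ⅕*(-111)) - 1*(-43175) = (128/5 + 111/5) + 43175 = 239/5 + 43175 = 216114/5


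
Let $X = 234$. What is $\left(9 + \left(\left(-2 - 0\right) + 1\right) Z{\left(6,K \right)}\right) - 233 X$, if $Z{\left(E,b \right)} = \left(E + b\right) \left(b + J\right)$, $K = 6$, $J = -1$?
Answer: $-54573$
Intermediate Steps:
$Z{\left(E,b \right)} = \left(-1 + b\right) \left(E + b\right)$ ($Z{\left(E,b \right)} = \left(E + b\right) \left(b - 1\right) = \left(E + b\right) \left(-1 + b\right) = \left(-1 + b\right) \left(E + b\right)$)
$\left(9 + \left(\left(-2 - 0\right) + 1\right) Z{\left(6,K \right)}\right) - 233 X = \left(9 + \left(\left(-2 - 0\right) + 1\right) \left(6^{2} - 6 - 6 + 6 \cdot 6\right)\right) - 54522 = \left(9 + \left(\left(-2 + 0\right) + 1\right) \left(36 - 6 - 6 + 36\right)\right) - 54522 = \left(9 + \left(-2 + 1\right) 60\right) - 54522 = \left(9 - 60\right) - 54522 = -51 - 54522 = -54573$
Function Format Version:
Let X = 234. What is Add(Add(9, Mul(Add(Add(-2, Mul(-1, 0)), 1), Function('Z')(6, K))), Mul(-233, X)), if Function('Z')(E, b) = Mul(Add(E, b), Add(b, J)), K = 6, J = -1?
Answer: -54573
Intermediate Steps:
Function('Z')(E, b) = Mul(Add(-1, b), Add(E, b)) (Function('Z')(E, b) = Mul(Add(E, b), Add(b, -1)) = Mul(Add(E, b), Add(-1, b)) = Mul(Add(-1, b), Add(E, b)))
Add(Add(9, Mul(Add(Add(-2, Mul(-1, 0)), 1), Function('Z')(6, K))), Mul(-233, X)) = Add(Add(9, Mul(Add(Add(-2, Mul(-1, 0)), 1), Add(Pow(6, 2), Mul(-1, 6), Mul(-1, 6), Mul(6, 6)))), Mul(-233, 234)) = Add(Add(9, Mul(Add(Add(-2, 0), 1), Add(36, -6, -6, 36))), -54522) = Add(Add(9, Mul(Add(-2, 1), 60)), -54522) = Add(Add(9, Mul(-1, 60)), -54522) = Add(Add(9, -60), -54522) = Add(-51, -54522) = -54573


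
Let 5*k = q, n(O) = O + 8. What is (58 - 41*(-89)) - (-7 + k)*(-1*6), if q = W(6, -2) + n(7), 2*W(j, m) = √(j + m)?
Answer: 18421/5 ≈ 3684.2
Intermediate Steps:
n(O) = 8 + O
W(j, m) = √(j + m)/2
q = 16 (q = √(6 - 2)/2 + (8 + 7) = √4/2 + 15 = (½)*2 + 15 = 1 + 15 = 16)
k = 16/5 (k = (⅕)*16 = 16/5 ≈ 3.2000)
(58 - 41*(-89)) - (-7 + k)*(-1*6) = (58 - 41*(-89)) - (-7 + 16/5)*(-1*6) = (58 + 3649) - (-19)*(-6)/5 = 3707 - 1*114/5 = 3707 - 114/5 = 18421/5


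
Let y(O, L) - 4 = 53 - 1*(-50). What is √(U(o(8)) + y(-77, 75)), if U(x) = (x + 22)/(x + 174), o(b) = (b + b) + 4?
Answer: 20*√2522/97 ≈ 10.355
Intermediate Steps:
o(b) = 4 + 2*b (o(b) = 2*b + 4 = 4 + 2*b)
y(O, L) = 107 (y(O, L) = 4 + (53 - 1*(-50)) = 4 + (53 + 50) = 4 + 103 = 107)
U(x) = (22 + x)/(174 + x)
√(U(o(8)) + y(-77, 75)) = √((22 + (4 + 2*8))/(174 + (4 + 2*8)) + 107) = √((22 + (4 + 16))/(174 + (4 + 16)) + 107) = √((22 + 20)/(174 + 20) + 107) = √(42/194 + 107) = √((1/194)*42 + 107) = √(21/97 + 107) = √(10400/97) = 20*√2522/97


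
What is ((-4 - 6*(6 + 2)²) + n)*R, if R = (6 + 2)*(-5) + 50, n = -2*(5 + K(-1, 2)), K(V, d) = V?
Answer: -3960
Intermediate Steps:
n = -8 (n = -2*(5 - 1) = -2*4 = -8)
R = 10 (R = 8*(-5) + 50 = -40 + 50 = 10)
((-4 - 6*(6 + 2)²) + n)*R = ((-4 - 6*(6 + 2)²) - 8)*10 = ((-4 - 6*8²) - 8)*10 = ((-4 - 6*64) - 8)*10 = ((-4 - 384) - 8)*10 = (-388 - 8)*10 = -396*10 = -3960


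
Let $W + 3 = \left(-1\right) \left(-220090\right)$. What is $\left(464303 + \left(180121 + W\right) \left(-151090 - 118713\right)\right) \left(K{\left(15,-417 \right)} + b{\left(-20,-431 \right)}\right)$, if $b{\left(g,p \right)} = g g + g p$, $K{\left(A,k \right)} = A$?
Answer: $-975570882404235$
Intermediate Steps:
$W = 220087$ ($W = -3 - -220090 = -3 + 220090 = 220087$)
$b{\left(g,p \right)} = g^{2} + g p$
$\left(464303 + \left(180121 + W\right) \left(-151090 - 118713\right)\right) \left(K{\left(15,-417 \right)} + b{\left(-20,-431 \right)}\right) = \left(464303 + \left(180121 + 220087\right) \left(-151090 - 118713\right)\right) \left(15 - 20 \left(-20 - 431\right)\right) = \left(464303 + 400208 \left(-269803\right)\right) \left(15 - -9020\right) = \left(464303 - 107977319024\right) \left(15 + 9020\right) = \left(-107976854721\right) 9035 = -975570882404235$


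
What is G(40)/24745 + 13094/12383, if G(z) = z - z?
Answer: 13094/12383 ≈ 1.0574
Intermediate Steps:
G(z) = 0
G(40)/24745 + 13094/12383 = 0/24745 + 13094/12383 = 0*(1/24745) + 13094*(1/12383) = 0 + 13094/12383 = 13094/12383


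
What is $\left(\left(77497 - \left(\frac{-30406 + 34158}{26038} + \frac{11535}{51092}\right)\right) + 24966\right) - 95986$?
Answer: $\frac{4308039004039}{665166748} \approx 6476.6$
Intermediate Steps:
$\left(\left(77497 - \left(\frac{-30406 + 34158}{26038} + \frac{11535}{51092}\right)\right) + 24966\right) - 95986 = \left(\left(77497 - \left(3752 \cdot \frac{1}{26038} + 11535 \cdot \frac{1}{51092}\right)\right) + 24966\right) - 95986 = \left(\left(77497 - \left(\frac{1876}{13019} + \frac{11535}{51092}\right)\right) + 24966\right) - 95986 = \left(\left(77497 - \frac{246022757}{665166748}\right) + 24966\right) - 95986 = \left(\frac{51548181446999}{665166748} + 24966\right) - 95986 = \frac{68154734477567}{665166748} - 95986 = \frac{4308039004039}{665166748}$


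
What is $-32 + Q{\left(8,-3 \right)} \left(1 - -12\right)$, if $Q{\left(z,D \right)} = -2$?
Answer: $-58$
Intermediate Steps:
$-32 + Q{\left(8,-3 \right)} \left(1 - -12\right) = -32 - 2 \left(1 - -12\right) = -32 - 2 \left(1 + 12\right) = -32 - 26 = -58$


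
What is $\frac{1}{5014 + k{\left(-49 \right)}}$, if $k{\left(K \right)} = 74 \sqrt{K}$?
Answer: $\frac{2507}{12704260} - \frac{259 i}{12704260} \approx 0.00019734 - 2.0387 \cdot 10^{-5} i$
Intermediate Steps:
$\frac{1}{5014 + k{\left(-49 \right)}} = \frac{1}{5014 + 74 \sqrt{-49}} = \frac{1}{5014 + 74 \cdot 7 i} = \frac{1}{5014 + 518 i} = \frac{5014 - 518 i}{25408520}$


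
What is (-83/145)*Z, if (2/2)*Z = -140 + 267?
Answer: -10541/145 ≈ -72.697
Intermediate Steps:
Z = 127 (Z = -140 + 267 = 127)
(-83/145)*Z = -83/145*127 = -10541/145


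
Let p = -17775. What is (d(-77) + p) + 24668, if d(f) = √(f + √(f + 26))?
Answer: 6893 + √(-77 + I*√51) ≈ 6893.4 + 8.7844*I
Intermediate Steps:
d(f) = √(f + √(26 + f))
(d(-77) + p) + 24668 = (√(-77 + √(26 - 77)) - 17775) + 24668 = (√(-77 + √(-51)) - 17775) + 24668 = (√(-77 + I*√51) - 17775) + 24668 = (-17775 + √(-77 + I*√51)) + 24668 = 6893 + √(-77 + I*√51)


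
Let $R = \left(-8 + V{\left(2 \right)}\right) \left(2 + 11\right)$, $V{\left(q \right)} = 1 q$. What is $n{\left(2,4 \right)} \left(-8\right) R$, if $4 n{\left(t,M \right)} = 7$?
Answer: $1092$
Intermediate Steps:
$V{\left(q \right)} = q$
$n{\left(t,M \right)} = \frac{7}{4}$ ($n{\left(t,M \right)} = \frac{1}{4} \cdot 7 = \frac{7}{4}$)
$R = -78$ ($R = \left(-8 + 2\right) \left(2 + 11\right) = \left(-6\right) 13 = -78$)
$n{\left(2,4 \right)} \left(-8\right) R = \frac{7}{4} \left(-8\right) \left(-78\right) = \left(-14\right) \left(-78\right) = 1092$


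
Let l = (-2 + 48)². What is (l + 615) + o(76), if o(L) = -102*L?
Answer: -5021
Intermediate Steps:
l = 2116 (l = 46² = 2116)
(l + 615) + o(76) = (2116 + 615) - 102*76 = 2731 - 7752 = -5021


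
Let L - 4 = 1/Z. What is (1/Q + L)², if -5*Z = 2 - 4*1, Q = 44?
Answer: 82369/1936 ≈ 42.546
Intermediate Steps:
Z = ⅖ (Z = -(2 - 4*1)/5 = -(2 - 4)/5 = -⅕*(-2) = ⅖ ≈ 0.40000)
L = 13/2 (L = 4 + 1/(⅖) = 4 + 5/2 = 13/2 ≈ 6.5000)
(1/Q + L)² = (1/44 + 13/2)² = (287/44)² = 82369/1936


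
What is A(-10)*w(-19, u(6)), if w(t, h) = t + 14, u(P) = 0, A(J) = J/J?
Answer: -5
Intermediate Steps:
A(J) = 1
w(t, h) = 14 + t
A(-10)*w(-19, u(6)) = 1*(14 - 19) = 1*(-5) = -5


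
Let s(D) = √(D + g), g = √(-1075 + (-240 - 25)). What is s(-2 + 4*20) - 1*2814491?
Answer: -2814491 + √(78 + 2*I*√335) ≈ -2.8145e+6 + 2.0202*I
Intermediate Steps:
g = 2*I*√335 (g = √(-1075 - 265) = √(-1340) = 2*I*√335 ≈ 36.606*I)
s(D) = √(D + 2*I*√335)
s(-2 + 4*20) - 1*2814491 = √((-2 + 4*20) + 2*I*√335) - 1*2814491 = √((-2 + 80) + 2*I*√335) - 2814491 = √(78 + 2*I*√335) - 2814491 = -2814491 + √(78 + 2*I*√335)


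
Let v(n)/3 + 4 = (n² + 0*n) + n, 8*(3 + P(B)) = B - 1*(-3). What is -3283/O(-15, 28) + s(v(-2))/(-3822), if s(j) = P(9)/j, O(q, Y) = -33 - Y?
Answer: 50190443/932568 ≈ 53.820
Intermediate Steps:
P(B) = -21/8 + B/8 (P(B) = -3 + (B - 1*(-3))/8 = -3 + (B + 3)/8 = -3 + (3 + B)/8 = -3 + (3/8 + B/8) = -21/8 + B/8)
v(n) = -12 + 3*n + 3*n² (v(n) = -12 + 3*((n² + 0*n) + n) = -12 + 3*((n² + 0) + n) = -12 + 3*(n² + n) = -12 + 3*(n + n²) = -12 + (3*n + 3*n²) = -12 + 3*n + 3*n²)
s(j) = -3/(2*j) (s(j) = (-21/8 + (⅛)*9)/j = (-21/8 + 9/8)/j = -3/(2*j))
-3283/O(-15, 28) + s(v(-2))/(-3822) = -3283/(-33 - 1*28) - 3/(2*(-12 + 3*(-2) + 3*(-2)²))/(-3822) = -3283/(-33 - 28) - 3/(2*(-12 - 6 + 3*4))*(-1/3822) = -3283/(-61) - 3/(2*(-12 - 6 + 12))*(-1/3822) = -3283*(-1/61) - 3/2/(-6)*(-1/3822) = 3283/61 - 3/2*(-⅙)*(-1/3822) = 3283/61 + (¼)*(-1/3822) = 3283/61 - 1/15288 = 50190443/932568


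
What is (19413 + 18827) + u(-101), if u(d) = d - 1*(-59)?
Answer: 38198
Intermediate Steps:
u(d) = 59 + d (u(d) = d + 59 = 59 + d)
(19413 + 18827) + u(-101) = (19413 + 18827) + (59 - 101) = 38240 - 42 = 38198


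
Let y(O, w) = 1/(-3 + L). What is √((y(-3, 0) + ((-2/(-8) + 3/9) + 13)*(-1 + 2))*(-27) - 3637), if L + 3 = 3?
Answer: 29*I*√19/2 ≈ 63.204*I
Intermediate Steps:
L = 0 (L = -3 + 3 = 0)
y(O, w) = -⅓ (y(O, w) = 1/(-3 + 0) = 1/(-3) = -⅓)
√((y(-3, 0) + ((-2/(-8) + 3/9) + 13)*(-1 + 2))*(-27) - 3637) = √((-⅓ + ((-2/(-8) + 3/9) + 13)*(-1 + 2))*(-27) - 3637) = √((-⅓ + ((-2*(-⅛) + 3*(⅑)) + 13)*1)*(-27) - 3637) = √((-⅓ + ((¼ + ⅓) + 13)*1)*(-27) - 3637) = √((-⅓ + (7/12 + 13)*1)*(-27) - 3637) = √((-⅓ + (163/12)*1)*(-27) - 3637) = √((-⅓ + 163/12)*(-27) - 3637) = √((53/4)*(-27) - 3637) = √(-1431/4 - 3637) = √(-15979/4) = 29*I*√19/2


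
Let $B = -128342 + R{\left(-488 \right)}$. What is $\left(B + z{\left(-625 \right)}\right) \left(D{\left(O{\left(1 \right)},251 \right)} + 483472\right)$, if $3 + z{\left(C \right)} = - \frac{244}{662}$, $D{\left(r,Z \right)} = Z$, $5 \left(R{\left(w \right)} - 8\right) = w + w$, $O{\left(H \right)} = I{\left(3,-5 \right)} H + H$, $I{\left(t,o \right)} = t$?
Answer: $- \frac{102898234255923}{1655} \approx -6.2174 \cdot 10^{10}$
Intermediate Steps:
$O{\left(H \right)} = 4 H$ ($O{\left(H \right)} = 3 H + H = 4 H$)
$R{\left(w \right)} = 8 + \frac{2 w}{5}$ ($R{\left(w \right)} = 8 + \frac{w + w}{5} = 8 + \frac{2 w}{5}$)
$z{\left(C \right)} = - \frac{1115}{331}$ ($z{\left(C \right)} = -3 - \frac{244}{662} = -3 - \frac{122}{331} = - \frac{1115}{331}$)
$B = - \frac{642646}{5}$ ($B = -128342 + \left(8 + \frac{2}{5} \left(-488\right)\right) = -128342 + \left(8 - \frac{976}{5}\right) = -128342 - \frac{936}{5} = - \frac{642646}{5} \approx -1.2853 \cdot 10^{5}$)
$\left(B + z{\left(-625 \right)}\right) \left(D{\left(O{\left(1 \right)},251 \right)} + 483472\right) = \left(- \frac{642646}{5} - \frac{1115}{331}\right) \left(251 + 483472\right) = \left(- \frac{212721401}{1655}\right) 483723 = - \frac{102898234255923}{1655}$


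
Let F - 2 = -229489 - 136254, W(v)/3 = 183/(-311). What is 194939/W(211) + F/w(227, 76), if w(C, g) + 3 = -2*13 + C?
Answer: -150675871/1342 ≈ -1.1228e+5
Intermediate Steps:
w(C, g) = -29 + C (w(C, g) = -3 + (-2*13 + C) = -3 + (-26 + C) = -29 + C)
W(v) = -549/311 (W(v) = 3*(183/(-311)) = 3*(183*(-1/311)) = 3*(-183/311) = -549/311)
F = -365741 (F = 2 + (-229489 - 136254) = 2 - 365743 = -365741)
194939/W(211) + F/w(227, 76) = 194939/(-549/311) - 365741/(-29 + 227) = 194939*(-311/549) - 365741/198 = -60626029/549 - 365741*1/198 = -60626029/549 - 365741/198 = -150675871/1342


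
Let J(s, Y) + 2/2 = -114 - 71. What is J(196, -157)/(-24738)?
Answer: 1/133 ≈ 0.0075188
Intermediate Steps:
J(s, Y) = -186 (J(s, Y) = -1 + (-114 - 71) = -1 - 185 = -186)
J(196, -157)/(-24738) = -186/(-24738) = -186*(-1/24738) = 1/133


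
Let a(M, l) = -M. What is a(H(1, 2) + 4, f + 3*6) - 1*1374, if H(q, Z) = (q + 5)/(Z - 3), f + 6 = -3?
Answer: -1372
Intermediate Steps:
f = -9 (f = -6 - 3 = -9)
H(q, Z) = (5 + q)/(-3 + Z)
a(H(1, 2) + 4, f + 3*6) - 1*1374 = -((5 + 1)/(-3 + 2) + 4) - 1*1374 = -(6/(-1) + 4) - 1374 = -(-1*6 + 4) - 1374 = -(-6 + 4) - 1374 = -1*(-2) - 1374 = 2 - 1374 = -1372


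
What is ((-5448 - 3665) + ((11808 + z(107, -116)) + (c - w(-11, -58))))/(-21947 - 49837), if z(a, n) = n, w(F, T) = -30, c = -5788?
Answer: 3179/71784 ≈ 0.044286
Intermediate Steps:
((-5448 - 3665) + ((11808 + z(107, -116)) + (c - w(-11, -58))))/(-21947 - 49837) = ((-5448 - 3665) + ((11808 - 116) + (-5788 - 1*(-30))))/(-21947 - 49837) = (-9113 + (11692 + (-5788 + 30)))/(-71784) = (-9113 + (11692 - 5758))*(-1/71784) = (-9113 + 5934)*(-1/71784) = -3179*(-1/71784) = 3179/71784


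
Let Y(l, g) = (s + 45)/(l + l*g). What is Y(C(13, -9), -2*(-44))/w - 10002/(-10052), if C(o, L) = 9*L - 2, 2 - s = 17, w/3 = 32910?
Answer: 121577390591/122185161042 ≈ 0.99503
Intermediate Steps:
w = 98730 (w = 3*32910 = 98730)
s = -15 (s = 2 - 1*17 = 2 - 17 = -15)
C(o, L) = -2 + 9*L
Y(l, g) = 30/(l + g*l) (Y(l, g) = (-15 + 45)/(l + l*g) = 30/(l + g*l))
Y(C(13, -9), -2*(-44))/w - 10002/(-10052) = (30/((-2 + 9*(-9))*(1 - 2*(-44))))/98730 - 10002/(-10052) = (30/((-2 - 81)*(1 + 88)))*(1/98730) - 10002*(-1/10052) = (30/(-83*89))*(1/98730) + 5001/5026 = (30*(-1/83)*(1/89))*(1/98730) + 5001/5026 = -30/7387*1/98730 + 5001/5026 = -1/24310617 + 5001/5026 = 121577390591/122185161042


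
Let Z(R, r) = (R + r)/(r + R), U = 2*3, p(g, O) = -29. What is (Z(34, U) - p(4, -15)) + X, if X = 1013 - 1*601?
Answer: 442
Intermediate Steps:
U = 6
Z(R, r) = 1 (Z(R, r) = (R + r)/(R + r) = 1)
X = 412 (X = 1013 - 601 = 412)
(Z(34, U) - p(4, -15)) + X = (1 - 1*(-29)) + 412 = (1 + 29) + 412 = 30 + 412 = 442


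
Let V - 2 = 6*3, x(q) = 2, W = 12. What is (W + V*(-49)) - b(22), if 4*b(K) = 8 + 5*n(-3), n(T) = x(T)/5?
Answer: -1941/2 ≈ -970.50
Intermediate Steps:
V = 20 (V = 2 + 6*3 = 2 + 18 = 20)
n(T) = 2/5
b(K) = 5/2 (b(K) = (8 + 5*(2/5))/4 = (8 + 2)/4 = (1/4)*10 = 5/2)
(W + V*(-49)) - b(22) = (12 + 20*(-49)) - 1*5/2 = (12 - 980) - 5/2 = -968 - 5/2 = -1941/2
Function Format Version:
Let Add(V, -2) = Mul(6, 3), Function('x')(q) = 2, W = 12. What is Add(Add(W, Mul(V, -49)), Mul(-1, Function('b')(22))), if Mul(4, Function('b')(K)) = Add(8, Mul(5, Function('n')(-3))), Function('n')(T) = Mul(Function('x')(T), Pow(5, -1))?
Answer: Rational(-1941, 2) ≈ -970.50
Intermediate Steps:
V = 20 (V = Add(2, Mul(6, 3)) = Add(2, 18) = 20)
Function('n')(T) = Rational(2, 5) (Function('n')(T) = Mul(2, Pow(5, -1)) = Mul(2, Rational(1, 5)) = Rational(2, 5))
Function('b')(K) = Rational(5, 2) (Function('b')(K) = Mul(Rational(1, 4), Add(8, Mul(5, Rational(2, 5)))) = Mul(Rational(1, 4), Add(8, 2)) = Mul(Rational(1, 4), 10) = Rational(5, 2))
Add(Add(W, Mul(V, -49)), Mul(-1, Function('b')(22))) = Add(Add(12, Mul(20, -49)), Mul(-1, Rational(5, 2))) = Add(Add(12, -980), Rational(-5, 2)) = Add(-968, Rational(-5, 2)) = Rational(-1941, 2)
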